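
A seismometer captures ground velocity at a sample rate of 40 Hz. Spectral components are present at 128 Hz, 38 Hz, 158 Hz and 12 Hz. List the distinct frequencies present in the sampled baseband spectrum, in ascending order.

2 Hz, 8 Hz, 12 Hz

fs/2 = 20 Hz.
128 Hz mod fs = 8 Hz.
8 Hz ≤ fs/2 = 20 Hz, appears at 8 Hz.
38 Hz > fs/2 = 20 Hz, folds to fs − 38 Hz = 2 Hz.
158 Hz mod fs = 38 Hz.
38 Hz > fs/2 = 20 Hz, folds to fs − 38 Hz = 2 Hz.
12 Hz ≤ fs/2 = 20 Hz, passes unchanged.
Distinct values: {2 Hz, 8 Hz, 12 Hz}.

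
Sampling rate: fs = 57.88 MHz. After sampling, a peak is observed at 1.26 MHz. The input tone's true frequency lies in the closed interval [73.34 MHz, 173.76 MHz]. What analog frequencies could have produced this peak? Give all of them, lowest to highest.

Frequencies that alias to 1.26 MHz are k·fs ± 1.26 MHz for integer k ≥ 0.
k=0: 1.26 MHz.
k=1: 56.62 MHz, 59.14 MHz.
k=2: 114.5 MHz, 117.02 MHz.
k=3: 172.38 MHz, 174.9 MHz.
k=4: 230.26 MHz, 232.78 MHz.
Within [73.34 MHz, 173.76 MHz]: 114.5 MHz, 117.02 MHz, 172.38 MHz.

114.5 MHz, 117.02 MHz, 172.38 MHz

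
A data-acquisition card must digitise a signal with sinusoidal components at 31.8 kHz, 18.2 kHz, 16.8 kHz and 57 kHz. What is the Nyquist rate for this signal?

114 kHz

Highest-frequency component: 57 kHz.
Nyquist rate = 2 × 57 kHz = 114 kHz.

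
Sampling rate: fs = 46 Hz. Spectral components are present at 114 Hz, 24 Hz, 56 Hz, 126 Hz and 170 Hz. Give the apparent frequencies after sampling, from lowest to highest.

fs/2 = 23 Hz.
114 Hz mod fs = 22 Hz.
22 Hz ≤ fs/2 = 23 Hz, appears at 22 Hz.
24 Hz > fs/2 = 23 Hz, folds to fs − 24 Hz = 22 Hz.
56 Hz mod fs = 10 Hz.
10 Hz ≤ fs/2 = 23 Hz, appears at 10 Hz.
126 Hz mod fs = 34 Hz.
34 Hz > fs/2 = 23 Hz, folds to fs − 34 Hz = 12 Hz.
170 Hz mod fs = 32 Hz.
32 Hz > fs/2 = 23 Hz, folds to fs − 32 Hz = 14 Hz.
Distinct values: {10 Hz, 12 Hz, 14 Hz, 22 Hz}.

10 Hz, 12 Hz, 14 Hz, 22 Hz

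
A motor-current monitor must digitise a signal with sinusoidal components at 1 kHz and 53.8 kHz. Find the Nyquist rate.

Highest-frequency component: 53.8 kHz.
Nyquist rate = 2 × 53.8 kHz = 107.6 kHz.

107.6 kHz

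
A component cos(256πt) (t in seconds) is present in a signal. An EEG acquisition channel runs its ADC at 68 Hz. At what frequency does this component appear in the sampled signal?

ω = 256π rad/s → f = ω/(2π) = 128 Hz.
128 Hz mod fs = 60 Hz.
60 Hz > fs/2 = 34 Hz, folds to fs − 60 Hz = 8 Hz.

8 Hz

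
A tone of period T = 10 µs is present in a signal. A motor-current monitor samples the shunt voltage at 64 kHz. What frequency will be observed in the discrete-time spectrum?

28 kHz

T = 10 µs → f = 1/T = 100 kHz.
100 kHz mod fs = 36 kHz.
36 kHz > fs/2 = 32 kHz, folds to fs − 36 kHz = 28 kHz.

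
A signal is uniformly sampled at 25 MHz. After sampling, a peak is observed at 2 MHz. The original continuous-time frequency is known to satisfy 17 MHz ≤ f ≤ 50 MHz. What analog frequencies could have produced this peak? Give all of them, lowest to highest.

Frequencies that alias to 2 MHz are k·fs ± 2 MHz for integer k ≥ 0.
k=0: 2 MHz.
k=1: 23 MHz, 27 MHz.
k=2: 48 MHz, 52 MHz.
k=3: 73 MHz, 77 MHz.
Within [17 MHz, 50 MHz]: 23 MHz, 27 MHz, 48 MHz.

23 MHz, 27 MHz, 48 MHz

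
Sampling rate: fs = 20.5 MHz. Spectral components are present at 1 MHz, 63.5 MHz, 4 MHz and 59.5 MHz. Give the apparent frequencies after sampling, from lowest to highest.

1 MHz, 2 MHz, 4 MHz

fs/2 = 10.25 MHz.
1 MHz ≤ fs/2 = 10.25 MHz, passes unchanged.
63.5 MHz mod fs = 2 MHz.
2 MHz ≤ fs/2 = 10.25 MHz, appears at 2 MHz.
4 MHz ≤ fs/2 = 10.25 MHz, passes unchanged.
59.5 MHz mod fs = 18.5 MHz.
18.5 MHz > fs/2 = 10.25 MHz, folds to fs − 18.5 MHz = 2 MHz.
Distinct values: {1 MHz, 2 MHz, 4 MHz}.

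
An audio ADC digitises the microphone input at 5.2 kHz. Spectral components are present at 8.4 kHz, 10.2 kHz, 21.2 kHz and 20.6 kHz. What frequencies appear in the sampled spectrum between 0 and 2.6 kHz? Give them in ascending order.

0.2 kHz, 0.4 kHz, 2 kHz

fs/2 = 2.6 kHz.
8.4 kHz mod fs = 3.2 kHz.
3.2 kHz > fs/2 = 2.6 kHz, folds to fs − 3.2 kHz = 2 kHz.
10.2 kHz mod fs = 5 kHz.
5 kHz > fs/2 = 2.6 kHz, folds to fs − 5 kHz = 0.2 kHz.
21.2 kHz mod fs = 0.4 kHz.
0.4 kHz ≤ fs/2 = 2.6 kHz, appears at 0.4 kHz.
20.6 kHz mod fs = 5 kHz.
5 kHz > fs/2 = 2.6 kHz, folds to fs − 5 kHz = 0.2 kHz.
Distinct values: {0.2 kHz, 0.4 kHz, 2 kHz}.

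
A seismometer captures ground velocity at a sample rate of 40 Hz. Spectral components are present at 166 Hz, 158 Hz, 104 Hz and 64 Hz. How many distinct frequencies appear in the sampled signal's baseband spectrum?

3

fs/2 = 20 Hz.
166 Hz mod fs = 6 Hz.
6 Hz ≤ fs/2 = 20 Hz, appears at 6 Hz.
158 Hz mod fs = 38 Hz.
38 Hz > fs/2 = 20 Hz, folds to fs − 38 Hz = 2 Hz.
104 Hz mod fs = 24 Hz.
24 Hz > fs/2 = 20 Hz, folds to fs − 24 Hz = 16 Hz.
64 Hz mod fs = 24 Hz.
24 Hz > fs/2 = 20 Hz, folds to fs − 24 Hz = 16 Hz.
Distinct values: {2 Hz, 6 Hz, 16 Hz} → 3.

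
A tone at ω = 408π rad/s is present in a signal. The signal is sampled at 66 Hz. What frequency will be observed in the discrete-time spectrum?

ω = 408π rad/s → f = ω/(2π) = 204 Hz.
204 Hz mod fs = 6 Hz.
6 Hz ≤ fs/2 = 33 Hz, appears at 6 Hz.

6 Hz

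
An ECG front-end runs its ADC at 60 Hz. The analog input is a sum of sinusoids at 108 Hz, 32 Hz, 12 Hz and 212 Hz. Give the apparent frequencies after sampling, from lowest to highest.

12 Hz, 28 Hz

fs/2 = 30 Hz.
108 Hz mod fs = 48 Hz.
48 Hz > fs/2 = 30 Hz, folds to fs − 48 Hz = 12 Hz.
32 Hz > fs/2 = 30 Hz, folds to fs − 32 Hz = 28 Hz.
12 Hz ≤ fs/2 = 30 Hz, passes unchanged.
212 Hz mod fs = 32 Hz.
32 Hz > fs/2 = 30 Hz, folds to fs − 32 Hz = 28 Hz.
Distinct values: {12 Hz, 28 Hz}.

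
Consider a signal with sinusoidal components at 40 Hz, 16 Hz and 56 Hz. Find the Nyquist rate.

Highest-frequency component: 56 Hz.
Nyquist rate = 2 × 56 Hz = 112 Hz.

112 Hz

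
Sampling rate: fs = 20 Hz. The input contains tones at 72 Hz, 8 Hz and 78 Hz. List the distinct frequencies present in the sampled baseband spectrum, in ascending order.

2 Hz, 8 Hz

fs/2 = 10 Hz.
72 Hz mod fs = 12 Hz.
12 Hz > fs/2 = 10 Hz, folds to fs − 12 Hz = 8 Hz.
8 Hz ≤ fs/2 = 10 Hz, passes unchanged.
78 Hz mod fs = 18 Hz.
18 Hz > fs/2 = 10 Hz, folds to fs − 18 Hz = 2 Hz.
Distinct values: {2 Hz, 8 Hz}.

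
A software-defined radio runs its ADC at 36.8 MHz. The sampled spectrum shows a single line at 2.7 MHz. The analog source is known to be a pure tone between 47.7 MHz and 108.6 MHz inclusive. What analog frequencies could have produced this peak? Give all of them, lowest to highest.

70.9 MHz, 76.3 MHz, 107.7 MHz

Frequencies that alias to 2.7 MHz are k·fs ± 2.7 MHz for integer k ≥ 0.
k=0: 2.7 MHz.
k=1: 34.1 MHz, 39.5 MHz.
k=2: 70.9 MHz, 76.3 MHz.
k=3: 107.7 MHz, 113.1 MHz.
k=4: 144.5 MHz, 149.9 MHz.
Within [47.7 MHz, 108.6 MHz]: 70.9 MHz, 76.3 MHz, 107.7 MHz.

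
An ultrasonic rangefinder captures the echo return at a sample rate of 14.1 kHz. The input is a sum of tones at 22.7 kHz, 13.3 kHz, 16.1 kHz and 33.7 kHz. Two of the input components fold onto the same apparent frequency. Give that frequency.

5.5 kHz

fs/2 = 7.05 kHz.
22.7 kHz mod fs = 8.6 kHz.
8.6 kHz > fs/2 = 7.05 kHz, folds to fs − 8.6 kHz = 5.5 kHz.
13.3 kHz > fs/2 = 7.05 kHz, folds to fs − 13.3 kHz = 0.8 kHz.
16.1 kHz mod fs = 2 kHz.
2 kHz ≤ fs/2 = 7.05 kHz, appears at 2 kHz.
33.7 kHz mod fs = 5.5 kHz.
5.5 kHz ≤ fs/2 = 7.05 kHz, appears at 5.5 kHz.
22.7 kHz and 33.7 kHz both map to 5.5 kHz.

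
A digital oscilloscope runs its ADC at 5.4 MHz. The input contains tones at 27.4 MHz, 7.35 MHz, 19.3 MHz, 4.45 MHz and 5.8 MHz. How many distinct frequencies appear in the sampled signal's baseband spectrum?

fs/2 = 2.7 MHz.
27.4 MHz mod fs = 0.4 MHz.
0.4 MHz ≤ fs/2 = 2.7 MHz, appears at 0.4 MHz.
7.35 MHz mod fs = 1.95 MHz.
1.95 MHz ≤ fs/2 = 2.7 MHz, appears at 1.95 MHz.
19.3 MHz mod fs = 3.1 MHz.
3.1 MHz > fs/2 = 2.7 MHz, folds to fs − 3.1 MHz = 2.3 MHz.
4.45 MHz > fs/2 = 2.7 MHz, folds to fs − 4.45 MHz = 0.95 MHz.
5.8 MHz mod fs = 0.4 MHz.
0.4 MHz ≤ fs/2 = 2.7 MHz, appears at 0.4 MHz.
Distinct values: {0.4 MHz, 0.95 MHz, 1.95 MHz, 2.3 MHz} → 4.

4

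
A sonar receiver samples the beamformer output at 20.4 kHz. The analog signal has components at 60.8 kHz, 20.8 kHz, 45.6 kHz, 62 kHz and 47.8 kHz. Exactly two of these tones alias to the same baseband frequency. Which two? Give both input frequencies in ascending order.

20.8 kHz, 60.8 kHz

fs/2 = 10.2 kHz.
60.8 kHz mod fs = 20 kHz.
20 kHz > fs/2 = 10.2 kHz, folds to fs − 20 kHz = 0.4 kHz.
20.8 kHz mod fs = 0.4 kHz.
0.4 kHz ≤ fs/2 = 10.2 kHz, appears at 0.4 kHz.
45.6 kHz mod fs = 4.8 kHz.
4.8 kHz ≤ fs/2 = 10.2 kHz, appears at 4.8 kHz.
62 kHz mod fs = 0.8 kHz.
0.8 kHz ≤ fs/2 = 10.2 kHz, appears at 0.8 kHz.
47.8 kHz mod fs = 7 kHz.
7 kHz ≤ fs/2 = 10.2 kHz, appears at 7 kHz.
20.8 kHz and 60.8 kHz both map to 0.4 kHz.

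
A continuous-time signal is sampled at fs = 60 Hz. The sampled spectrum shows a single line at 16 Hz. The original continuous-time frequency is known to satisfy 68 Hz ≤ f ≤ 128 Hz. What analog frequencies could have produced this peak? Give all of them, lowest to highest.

Frequencies that alias to 16 Hz are k·fs ± 16 Hz for integer k ≥ 0.
k=0: 16 Hz.
k=1: 44 Hz, 76 Hz.
k=2: 104 Hz, 136 Hz.
k=3: 164 Hz, 196 Hz.
Within [68 Hz, 128 Hz]: 76 Hz, 104 Hz.

76 Hz, 104 Hz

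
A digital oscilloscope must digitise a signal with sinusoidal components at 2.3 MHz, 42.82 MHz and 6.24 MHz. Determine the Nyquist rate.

85.64 MHz

Highest-frequency component: 42.82 MHz.
Nyquist rate = 2 × 42.82 MHz = 85.64 MHz.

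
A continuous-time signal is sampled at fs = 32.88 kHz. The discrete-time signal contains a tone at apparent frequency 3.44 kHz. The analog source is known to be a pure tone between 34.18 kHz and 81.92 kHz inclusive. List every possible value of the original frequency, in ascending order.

Frequencies that alias to 3.44 kHz are k·fs ± 3.44 kHz for integer k ≥ 0.
k=0: 3.44 kHz.
k=1: 29.44 kHz, 36.32 kHz.
k=2: 62.32 kHz, 69.2 kHz.
k=3: 95.2 kHz, 102.08 kHz.
Within [34.18 kHz, 81.92 kHz]: 36.32 kHz, 62.32 kHz, 69.2 kHz.

36.32 kHz, 62.32 kHz, 69.2 kHz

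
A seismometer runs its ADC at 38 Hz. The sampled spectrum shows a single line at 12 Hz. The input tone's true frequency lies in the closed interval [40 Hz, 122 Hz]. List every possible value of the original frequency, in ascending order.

50 Hz, 64 Hz, 88 Hz, 102 Hz

Frequencies that alias to 12 Hz are k·fs ± 12 Hz for integer k ≥ 0.
k=0: 12 Hz.
k=1: 26 Hz, 50 Hz.
k=2: 64 Hz, 88 Hz.
k=3: 102 Hz, 126 Hz.
k=4: 140 Hz, 164 Hz.
Within [40 Hz, 122 Hz]: 50 Hz, 64 Hz, 88 Hz, 102 Hz.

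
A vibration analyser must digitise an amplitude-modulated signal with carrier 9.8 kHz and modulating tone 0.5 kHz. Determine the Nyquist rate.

20.6 kHz

AM sidebands sit at fc ± fm = 9.3 kHz and 10.3 kHz.
Highest-frequency component: 10.3 kHz.
Nyquist rate = 2 × 10.3 kHz = 20.6 kHz.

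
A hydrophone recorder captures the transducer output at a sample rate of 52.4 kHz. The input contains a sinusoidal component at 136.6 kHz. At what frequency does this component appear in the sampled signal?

136.6 kHz mod fs = 31.8 kHz.
31.8 kHz > fs/2 = 26.2 kHz, folds to fs − 31.8 kHz = 20.6 kHz.

20.6 kHz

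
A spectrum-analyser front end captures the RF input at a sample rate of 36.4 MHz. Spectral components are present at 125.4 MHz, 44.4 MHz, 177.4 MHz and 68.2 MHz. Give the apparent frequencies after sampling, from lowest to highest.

4.6 MHz, 8 MHz, 16.2 MHz

fs/2 = 18.2 MHz.
125.4 MHz mod fs = 16.2 MHz.
16.2 MHz ≤ fs/2 = 18.2 MHz, appears at 16.2 MHz.
44.4 MHz mod fs = 8 MHz.
8 MHz ≤ fs/2 = 18.2 MHz, appears at 8 MHz.
177.4 MHz mod fs = 31.8 MHz.
31.8 MHz > fs/2 = 18.2 MHz, folds to fs − 31.8 MHz = 4.6 MHz.
68.2 MHz mod fs = 31.8 MHz.
31.8 MHz > fs/2 = 18.2 MHz, folds to fs − 31.8 MHz = 4.6 MHz.
Distinct values: {4.6 MHz, 8 MHz, 16.2 MHz}.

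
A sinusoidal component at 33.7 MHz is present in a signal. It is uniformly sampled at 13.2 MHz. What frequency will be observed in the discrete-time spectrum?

5.9 MHz

33.7 MHz mod fs = 7.3 MHz.
7.3 MHz > fs/2 = 6.6 MHz, folds to fs − 7.3 MHz = 5.9 MHz.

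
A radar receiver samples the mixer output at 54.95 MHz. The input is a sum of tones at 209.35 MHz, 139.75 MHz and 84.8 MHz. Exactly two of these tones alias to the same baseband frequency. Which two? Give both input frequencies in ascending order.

84.8 MHz, 139.75 MHz

fs/2 = 27.475 MHz.
209.35 MHz mod fs = 44.5 MHz.
44.5 MHz > fs/2 = 27.475 MHz, folds to fs − 44.5 MHz = 10.45 MHz.
139.75 MHz mod fs = 29.85 MHz.
29.85 MHz > fs/2 = 27.475 MHz, folds to fs − 29.85 MHz = 25.1 MHz.
84.8 MHz mod fs = 29.85 MHz.
29.85 MHz > fs/2 = 27.475 MHz, folds to fs − 29.85 MHz = 25.1 MHz.
84.8 MHz and 139.75 MHz both map to 25.1 MHz.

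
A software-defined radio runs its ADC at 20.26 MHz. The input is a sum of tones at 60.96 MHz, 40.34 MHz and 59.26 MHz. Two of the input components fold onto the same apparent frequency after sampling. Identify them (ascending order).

40.34 MHz, 60.96 MHz

fs/2 = 10.13 MHz.
60.96 MHz mod fs = 0.18 MHz.
0.18 MHz ≤ fs/2 = 10.13 MHz, appears at 0.18 MHz.
40.34 MHz mod fs = 20.08 MHz.
20.08 MHz > fs/2 = 10.13 MHz, folds to fs − 20.08 MHz = 0.18 MHz.
59.26 MHz mod fs = 18.74 MHz.
18.74 MHz > fs/2 = 10.13 MHz, folds to fs − 18.74 MHz = 1.52 MHz.
40.34 MHz and 60.96 MHz both map to 0.18 MHz.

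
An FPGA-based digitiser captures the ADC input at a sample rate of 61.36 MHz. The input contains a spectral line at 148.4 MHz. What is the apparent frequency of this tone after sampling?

25.68 MHz

148.4 MHz mod fs = 25.68 MHz.
25.68 MHz ≤ fs/2 = 30.68 MHz, appears at 25.68 MHz.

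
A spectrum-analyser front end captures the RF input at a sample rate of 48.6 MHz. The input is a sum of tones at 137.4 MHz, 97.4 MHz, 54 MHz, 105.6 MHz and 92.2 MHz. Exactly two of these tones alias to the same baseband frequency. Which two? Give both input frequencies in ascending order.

105.6 MHz, 137.4 MHz

fs/2 = 24.3 MHz.
137.4 MHz mod fs = 40.2 MHz.
40.2 MHz > fs/2 = 24.3 MHz, folds to fs − 40.2 MHz = 8.4 MHz.
97.4 MHz mod fs = 0.2 MHz.
0.2 MHz ≤ fs/2 = 24.3 MHz, appears at 0.2 MHz.
54 MHz mod fs = 5.4 MHz.
5.4 MHz ≤ fs/2 = 24.3 MHz, appears at 5.4 MHz.
105.6 MHz mod fs = 8.4 MHz.
8.4 MHz ≤ fs/2 = 24.3 MHz, appears at 8.4 MHz.
92.2 MHz mod fs = 43.6 MHz.
43.6 MHz > fs/2 = 24.3 MHz, folds to fs − 43.6 MHz = 5 MHz.
105.6 MHz and 137.4 MHz both map to 8.4 MHz.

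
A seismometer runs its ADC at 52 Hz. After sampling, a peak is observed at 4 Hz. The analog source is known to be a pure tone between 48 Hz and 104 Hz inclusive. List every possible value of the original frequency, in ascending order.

Frequencies that alias to 4 Hz are k·fs ± 4 Hz for integer k ≥ 0.
k=0: 4 Hz.
k=1: 48 Hz, 56 Hz.
k=2: 100 Hz, 108 Hz.
k=3: 152 Hz, 160 Hz.
Within [48 Hz, 104 Hz]: 48 Hz, 56 Hz, 100 Hz.

48 Hz, 56 Hz, 100 Hz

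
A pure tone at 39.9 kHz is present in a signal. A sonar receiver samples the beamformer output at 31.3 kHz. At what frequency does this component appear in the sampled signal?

39.9 kHz mod fs = 8.6 kHz.
8.6 kHz ≤ fs/2 = 15.65 kHz, appears at 8.6 kHz.

8.6 kHz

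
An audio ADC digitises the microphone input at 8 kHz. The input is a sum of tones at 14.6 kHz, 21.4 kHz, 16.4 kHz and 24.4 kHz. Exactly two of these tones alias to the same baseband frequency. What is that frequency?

0.4 kHz

fs/2 = 4 kHz.
14.6 kHz mod fs = 6.6 kHz.
6.6 kHz > fs/2 = 4 kHz, folds to fs − 6.6 kHz = 1.4 kHz.
21.4 kHz mod fs = 5.4 kHz.
5.4 kHz > fs/2 = 4 kHz, folds to fs − 5.4 kHz = 2.6 kHz.
16.4 kHz mod fs = 0.4 kHz.
0.4 kHz ≤ fs/2 = 4 kHz, appears at 0.4 kHz.
24.4 kHz mod fs = 0.4 kHz.
0.4 kHz ≤ fs/2 = 4 kHz, appears at 0.4 kHz.
16.4 kHz and 24.4 kHz both map to 0.4 kHz.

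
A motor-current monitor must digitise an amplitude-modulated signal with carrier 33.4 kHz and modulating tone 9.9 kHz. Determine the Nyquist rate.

86.6 kHz

AM sidebands sit at fc ± fm = 23.5 kHz and 43.3 kHz.
Highest-frequency component: 43.3 kHz.
Nyquist rate = 2 × 43.3 kHz = 86.6 kHz.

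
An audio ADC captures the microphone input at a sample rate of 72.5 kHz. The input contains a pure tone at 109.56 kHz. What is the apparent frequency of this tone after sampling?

35.44 kHz

109.56 kHz mod fs = 37.06 kHz.
37.06 kHz > fs/2 = 36.25 kHz, folds to fs − 37.06 kHz = 35.44 kHz.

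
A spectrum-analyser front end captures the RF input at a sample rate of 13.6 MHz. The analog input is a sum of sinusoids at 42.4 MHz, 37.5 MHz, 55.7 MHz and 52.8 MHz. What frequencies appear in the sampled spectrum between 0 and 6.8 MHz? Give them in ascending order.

fs/2 = 6.8 MHz.
42.4 MHz mod fs = 1.6 MHz.
1.6 MHz ≤ fs/2 = 6.8 MHz, appears at 1.6 MHz.
37.5 MHz mod fs = 10.3 MHz.
10.3 MHz > fs/2 = 6.8 MHz, folds to fs − 10.3 MHz = 3.3 MHz.
55.7 MHz mod fs = 1.3 MHz.
1.3 MHz ≤ fs/2 = 6.8 MHz, appears at 1.3 MHz.
52.8 MHz mod fs = 12 MHz.
12 MHz > fs/2 = 6.8 MHz, folds to fs − 12 MHz = 1.6 MHz.
Distinct values: {1.3 MHz, 1.6 MHz, 3.3 MHz}.

1.3 MHz, 1.6 MHz, 3.3 MHz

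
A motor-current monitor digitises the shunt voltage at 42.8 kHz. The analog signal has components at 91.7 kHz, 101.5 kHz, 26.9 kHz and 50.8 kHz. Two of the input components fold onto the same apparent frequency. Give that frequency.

15.9 kHz

fs/2 = 21.4 kHz.
91.7 kHz mod fs = 6.1 kHz.
6.1 kHz ≤ fs/2 = 21.4 kHz, appears at 6.1 kHz.
101.5 kHz mod fs = 15.9 kHz.
15.9 kHz ≤ fs/2 = 21.4 kHz, appears at 15.9 kHz.
26.9 kHz > fs/2 = 21.4 kHz, folds to fs − 26.9 kHz = 15.9 kHz.
50.8 kHz mod fs = 8 kHz.
8 kHz ≤ fs/2 = 21.4 kHz, appears at 8 kHz.
26.9 kHz and 101.5 kHz both map to 15.9 kHz.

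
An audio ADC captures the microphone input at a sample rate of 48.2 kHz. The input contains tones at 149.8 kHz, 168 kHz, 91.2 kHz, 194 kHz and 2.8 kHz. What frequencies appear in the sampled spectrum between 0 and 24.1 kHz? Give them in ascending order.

1.2 kHz, 2.8 kHz, 5.2 kHz, 23.4 kHz

fs/2 = 24.1 kHz.
149.8 kHz mod fs = 5.2 kHz.
5.2 kHz ≤ fs/2 = 24.1 kHz, appears at 5.2 kHz.
168 kHz mod fs = 23.4 kHz.
23.4 kHz ≤ fs/2 = 24.1 kHz, appears at 23.4 kHz.
91.2 kHz mod fs = 43 kHz.
43 kHz > fs/2 = 24.1 kHz, folds to fs − 43 kHz = 5.2 kHz.
194 kHz mod fs = 1.2 kHz.
1.2 kHz ≤ fs/2 = 24.1 kHz, appears at 1.2 kHz.
2.8 kHz ≤ fs/2 = 24.1 kHz, passes unchanged.
Distinct values: {1.2 kHz, 2.8 kHz, 5.2 kHz, 23.4 kHz}.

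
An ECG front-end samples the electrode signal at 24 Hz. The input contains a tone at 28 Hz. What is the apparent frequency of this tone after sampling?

4 Hz

28 Hz mod fs = 4 Hz.
4 Hz ≤ fs/2 = 12 Hz, appears at 4 Hz.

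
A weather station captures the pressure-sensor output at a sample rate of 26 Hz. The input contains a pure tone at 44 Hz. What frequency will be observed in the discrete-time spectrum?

44 Hz mod fs = 18 Hz.
18 Hz > fs/2 = 13 Hz, folds to fs − 18 Hz = 8 Hz.

8 Hz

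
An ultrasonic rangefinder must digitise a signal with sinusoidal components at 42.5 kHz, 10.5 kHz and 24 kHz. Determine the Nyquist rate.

85 kHz

Highest-frequency component: 42.5 kHz.
Nyquist rate = 2 × 42.5 kHz = 85 kHz.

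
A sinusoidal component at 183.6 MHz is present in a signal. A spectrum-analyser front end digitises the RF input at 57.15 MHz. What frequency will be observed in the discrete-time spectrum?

183.6 MHz mod fs = 12.15 MHz.
12.15 MHz ≤ fs/2 = 28.575 MHz, appears at 12.15 MHz.

12.15 MHz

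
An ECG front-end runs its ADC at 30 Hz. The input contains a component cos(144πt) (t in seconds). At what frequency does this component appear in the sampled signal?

12 Hz

ω = 144π rad/s → f = ω/(2π) = 72 Hz.
72 Hz mod fs = 12 Hz.
12 Hz ≤ fs/2 = 15 Hz, appears at 12 Hz.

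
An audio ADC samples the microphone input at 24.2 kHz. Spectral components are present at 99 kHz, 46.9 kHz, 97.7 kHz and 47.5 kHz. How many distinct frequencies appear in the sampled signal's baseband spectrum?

fs/2 = 12.1 kHz.
99 kHz mod fs = 2.2 kHz.
2.2 kHz ≤ fs/2 = 12.1 kHz, appears at 2.2 kHz.
46.9 kHz mod fs = 22.7 kHz.
22.7 kHz > fs/2 = 12.1 kHz, folds to fs − 22.7 kHz = 1.5 kHz.
97.7 kHz mod fs = 0.9 kHz.
0.9 kHz ≤ fs/2 = 12.1 kHz, appears at 0.9 kHz.
47.5 kHz mod fs = 23.3 kHz.
23.3 kHz > fs/2 = 12.1 kHz, folds to fs − 23.3 kHz = 0.9 kHz.
Distinct values: {0.9 kHz, 1.5 kHz, 2.2 kHz} → 3.

3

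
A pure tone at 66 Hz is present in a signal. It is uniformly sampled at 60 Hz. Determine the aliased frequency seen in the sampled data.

66 Hz mod fs = 6 Hz.
6 Hz ≤ fs/2 = 30 Hz, appears at 6 Hz.

6 Hz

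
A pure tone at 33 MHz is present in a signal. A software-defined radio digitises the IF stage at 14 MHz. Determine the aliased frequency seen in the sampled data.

33 MHz mod fs = 5 MHz.
5 MHz ≤ fs/2 = 7 MHz, appears at 5 MHz.

5 MHz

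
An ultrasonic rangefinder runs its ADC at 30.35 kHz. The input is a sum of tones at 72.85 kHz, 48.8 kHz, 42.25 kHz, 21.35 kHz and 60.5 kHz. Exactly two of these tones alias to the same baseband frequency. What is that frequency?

fs/2 = 15.175 kHz.
72.85 kHz mod fs = 12.15 kHz.
12.15 kHz ≤ fs/2 = 15.175 kHz, appears at 12.15 kHz.
48.8 kHz mod fs = 18.45 kHz.
18.45 kHz > fs/2 = 15.175 kHz, folds to fs − 18.45 kHz = 11.9 kHz.
42.25 kHz mod fs = 11.9 kHz.
11.9 kHz ≤ fs/2 = 15.175 kHz, appears at 11.9 kHz.
21.35 kHz > fs/2 = 15.175 kHz, folds to fs − 21.35 kHz = 9 kHz.
60.5 kHz mod fs = 30.15 kHz.
30.15 kHz > fs/2 = 15.175 kHz, folds to fs − 30.15 kHz = 0.2 kHz.
42.25 kHz and 48.8 kHz both map to 11.9 kHz.

11.9 kHz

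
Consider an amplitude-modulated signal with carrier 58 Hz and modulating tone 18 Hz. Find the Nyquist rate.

152 Hz

AM sidebands sit at fc ± fm = 40 Hz and 76 Hz.
Highest-frequency component: 76 Hz.
Nyquist rate = 2 × 76 Hz = 152 Hz.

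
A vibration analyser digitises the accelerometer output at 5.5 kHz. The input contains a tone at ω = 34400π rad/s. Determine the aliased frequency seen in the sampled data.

0.7 kHz

ω = 34400π rad/s → f = ω/(2π) = 17200 Hz = 17.2 kHz.
17.2 kHz mod fs = 0.7 kHz.
0.7 kHz ≤ fs/2 = 2.75 kHz, appears at 0.7 kHz.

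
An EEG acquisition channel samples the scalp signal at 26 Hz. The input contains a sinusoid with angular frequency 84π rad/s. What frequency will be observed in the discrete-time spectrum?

10 Hz

ω = 84π rad/s → f = ω/(2π) = 42 Hz.
42 Hz mod fs = 16 Hz.
16 Hz > fs/2 = 13 Hz, folds to fs − 16 Hz = 10 Hz.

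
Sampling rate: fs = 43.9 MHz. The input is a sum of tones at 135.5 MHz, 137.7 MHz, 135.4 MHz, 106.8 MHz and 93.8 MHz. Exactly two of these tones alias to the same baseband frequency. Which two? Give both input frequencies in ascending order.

fs/2 = 21.95 MHz.
135.5 MHz mod fs = 3.8 MHz.
3.8 MHz ≤ fs/2 = 21.95 MHz, appears at 3.8 MHz.
137.7 MHz mod fs = 6 MHz.
6 MHz ≤ fs/2 = 21.95 MHz, appears at 6 MHz.
135.4 MHz mod fs = 3.7 MHz.
3.7 MHz ≤ fs/2 = 21.95 MHz, appears at 3.7 MHz.
106.8 MHz mod fs = 19 MHz.
19 MHz ≤ fs/2 = 21.95 MHz, appears at 19 MHz.
93.8 MHz mod fs = 6 MHz.
6 MHz ≤ fs/2 = 21.95 MHz, appears at 6 MHz.
93.8 MHz and 137.7 MHz both map to 6 MHz.

93.8 MHz, 137.7 MHz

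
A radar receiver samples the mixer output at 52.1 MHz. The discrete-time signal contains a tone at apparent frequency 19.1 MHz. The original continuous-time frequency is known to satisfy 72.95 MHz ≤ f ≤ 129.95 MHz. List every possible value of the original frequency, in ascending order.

Frequencies that alias to 19.1 MHz are k·fs ± 19.1 MHz for integer k ≥ 0.
k=0: 19.1 MHz.
k=1: 33 MHz, 71.2 MHz.
k=2: 85.1 MHz, 123.3 MHz.
k=3: 137.2 MHz, 175.4 MHz.
Within [72.95 MHz, 129.95 MHz]: 85.1 MHz, 123.3 MHz.

85.1 MHz, 123.3 MHz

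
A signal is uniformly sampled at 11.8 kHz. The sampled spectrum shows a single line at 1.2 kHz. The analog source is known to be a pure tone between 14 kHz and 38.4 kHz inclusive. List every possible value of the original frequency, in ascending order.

22.4 kHz, 24.8 kHz, 34.2 kHz, 36.6 kHz

Frequencies that alias to 1.2 kHz are k·fs ± 1.2 kHz for integer k ≥ 0.
k=0: 1.2 kHz.
k=1: 10.6 kHz, 13 kHz.
k=2: 22.4 kHz, 24.8 kHz.
k=3: 34.2 kHz, 36.6 kHz.
k=4: 46 kHz, 48.4 kHz.
Within [14 kHz, 38.4 kHz]: 22.4 kHz, 24.8 kHz, 34.2 kHz, 36.6 kHz.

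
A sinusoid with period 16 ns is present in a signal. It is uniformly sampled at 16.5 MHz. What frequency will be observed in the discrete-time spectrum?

3.5 MHz

T = 16 ns → f = 1/T = 62.5 MHz.
62.5 MHz mod fs = 13 MHz.
13 MHz > fs/2 = 8.25 MHz, folds to fs − 13 MHz = 3.5 MHz.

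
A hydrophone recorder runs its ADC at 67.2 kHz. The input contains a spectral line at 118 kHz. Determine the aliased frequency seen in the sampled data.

16.4 kHz

118 kHz mod fs = 50.8 kHz.
50.8 kHz > fs/2 = 33.6 kHz, folds to fs − 50.8 kHz = 16.4 kHz.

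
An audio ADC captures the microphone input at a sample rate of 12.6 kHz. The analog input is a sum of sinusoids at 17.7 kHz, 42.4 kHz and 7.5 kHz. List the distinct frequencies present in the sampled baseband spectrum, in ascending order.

fs/2 = 6.3 kHz.
17.7 kHz mod fs = 5.1 kHz.
5.1 kHz ≤ fs/2 = 6.3 kHz, appears at 5.1 kHz.
42.4 kHz mod fs = 4.6 kHz.
4.6 kHz ≤ fs/2 = 6.3 kHz, appears at 4.6 kHz.
7.5 kHz > fs/2 = 6.3 kHz, folds to fs − 7.5 kHz = 5.1 kHz.
Distinct values: {4.6 kHz, 5.1 kHz}.

4.6 kHz, 5.1 kHz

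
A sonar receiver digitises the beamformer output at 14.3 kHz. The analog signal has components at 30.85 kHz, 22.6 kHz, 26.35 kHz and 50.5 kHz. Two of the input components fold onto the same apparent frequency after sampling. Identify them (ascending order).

26.35 kHz, 30.85 kHz

fs/2 = 7.15 kHz.
30.85 kHz mod fs = 2.25 kHz.
2.25 kHz ≤ fs/2 = 7.15 kHz, appears at 2.25 kHz.
22.6 kHz mod fs = 8.3 kHz.
8.3 kHz > fs/2 = 7.15 kHz, folds to fs − 8.3 kHz = 6 kHz.
26.35 kHz mod fs = 12.05 kHz.
12.05 kHz > fs/2 = 7.15 kHz, folds to fs − 12.05 kHz = 2.25 kHz.
50.5 kHz mod fs = 7.6 kHz.
7.6 kHz > fs/2 = 7.15 kHz, folds to fs − 7.6 kHz = 6.7 kHz.
26.35 kHz and 30.85 kHz both map to 2.25 kHz.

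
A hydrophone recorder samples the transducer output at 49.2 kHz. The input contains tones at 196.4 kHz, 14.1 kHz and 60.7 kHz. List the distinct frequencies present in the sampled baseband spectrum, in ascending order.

0.4 kHz, 11.5 kHz, 14.1 kHz

fs/2 = 24.6 kHz.
196.4 kHz mod fs = 48.8 kHz.
48.8 kHz > fs/2 = 24.6 kHz, folds to fs − 48.8 kHz = 0.4 kHz.
14.1 kHz ≤ fs/2 = 24.6 kHz, passes unchanged.
60.7 kHz mod fs = 11.5 kHz.
11.5 kHz ≤ fs/2 = 24.6 kHz, appears at 11.5 kHz.
Distinct values: {0.4 kHz, 11.5 kHz, 14.1 kHz}.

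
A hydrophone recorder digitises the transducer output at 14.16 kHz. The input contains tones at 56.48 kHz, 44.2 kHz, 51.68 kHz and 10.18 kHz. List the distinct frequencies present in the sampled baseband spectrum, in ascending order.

0.16 kHz, 1.72 kHz, 3.98 kHz, 4.96 kHz

fs/2 = 7.08 kHz.
56.48 kHz mod fs = 14 kHz.
14 kHz > fs/2 = 7.08 kHz, folds to fs − 14 kHz = 0.16 kHz.
44.2 kHz mod fs = 1.72 kHz.
1.72 kHz ≤ fs/2 = 7.08 kHz, appears at 1.72 kHz.
51.68 kHz mod fs = 9.2 kHz.
9.2 kHz > fs/2 = 7.08 kHz, folds to fs − 9.2 kHz = 4.96 kHz.
10.18 kHz > fs/2 = 7.08 kHz, folds to fs − 10.18 kHz = 3.98 kHz.
Distinct values: {0.16 kHz, 1.72 kHz, 3.98 kHz, 4.96 kHz}.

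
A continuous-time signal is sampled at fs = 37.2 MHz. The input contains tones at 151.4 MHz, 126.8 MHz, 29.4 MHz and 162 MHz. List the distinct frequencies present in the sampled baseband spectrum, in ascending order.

2.6 MHz, 7.8 MHz, 13.2 MHz, 15.2 MHz

fs/2 = 18.6 MHz.
151.4 MHz mod fs = 2.6 MHz.
2.6 MHz ≤ fs/2 = 18.6 MHz, appears at 2.6 MHz.
126.8 MHz mod fs = 15.2 MHz.
15.2 MHz ≤ fs/2 = 18.6 MHz, appears at 15.2 MHz.
29.4 MHz > fs/2 = 18.6 MHz, folds to fs − 29.4 MHz = 7.8 MHz.
162 MHz mod fs = 13.2 MHz.
13.2 MHz ≤ fs/2 = 18.6 MHz, appears at 13.2 MHz.
Distinct values: {2.6 MHz, 7.8 MHz, 13.2 MHz, 15.2 MHz}.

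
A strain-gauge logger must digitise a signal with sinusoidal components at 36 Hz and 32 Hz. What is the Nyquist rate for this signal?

Highest-frequency component: 36 Hz.
Nyquist rate = 2 × 36 Hz = 72 Hz.

72 Hz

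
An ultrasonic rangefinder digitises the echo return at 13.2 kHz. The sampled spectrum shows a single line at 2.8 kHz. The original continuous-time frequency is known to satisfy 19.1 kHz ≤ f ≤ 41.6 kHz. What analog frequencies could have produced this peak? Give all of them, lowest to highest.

23.6 kHz, 29.2 kHz, 36.8 kHz

Frequencies that alias to 2.8 kHz are k·fs ± 2.8 kHz for integer k ≥ 0.
k=0: 2.8 kHz.
k=1: 10.4 kHz, 16 kHz.
k=2: 23.6 kHz, 29.2 kHz.
k=3: 36.8 kHz, 42.4 kHz.
k=4: 50 kHz, 55.6 kHz.
Within [19.1 kHz, 41.6 kHz]: 23.6 kHz, 29.2 kHz, 36.8 kHz.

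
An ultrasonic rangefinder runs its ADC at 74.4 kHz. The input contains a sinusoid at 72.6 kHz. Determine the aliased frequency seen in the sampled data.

72.6 kHz > fs/2 = 37.2 kHz, folds to fs − 72.6 kHz = 1.8 kHz.

1.8 kHz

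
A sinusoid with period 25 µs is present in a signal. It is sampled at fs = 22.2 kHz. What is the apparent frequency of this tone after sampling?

T = 25 µs → f = 1/T = 40 kHz.
40 kHz mod fs = 17.8 kHz.
17.8 kHz > fs/2 = 11.1 kHz, folds to fs − 17.8 kHz = 4.4 kHz.

4.4 kHz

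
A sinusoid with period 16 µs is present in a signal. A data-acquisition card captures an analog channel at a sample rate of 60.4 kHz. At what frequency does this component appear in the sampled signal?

2.1 kHz

T = 16 µs → f = 1/T = 62.5 kHz.
62.5 kHz mod fs = 2.1 kHz.
2.1 kHz ≤ fs/2 = 30.2 kHz, appears at 2.1 kHz.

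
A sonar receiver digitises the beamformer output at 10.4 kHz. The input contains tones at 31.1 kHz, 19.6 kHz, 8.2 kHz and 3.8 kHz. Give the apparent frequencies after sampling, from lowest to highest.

fs/2 = 5.2 kHz.
31.1 kHz mod fs = 10.3 kHz.
10.3 kHz > fs/2 = 5.2 kHz, folds to fs − 10.3 kHz = 0.1 kHz.
19.6 kHz mod fs = 9.2 kHz.
9.2 kHz > fs/2 = 5.2 kHz, folds to fs − 9.2 kHz = 1.2 kHz.
8.2 kHz > fs/2 = 5.2 kHz, folds to fs − 8.2 kHz = 2.2 kHz.
3.8 kHz ≤ fs/2 = 5.2 kHz, passes unchanged.
Distinct values: {0.1 kHz, 1.2 kHz, 2.2 kHz, 3.8 kHz}.

0.1 kHz, 1.2 kHz, 2.2 kHz, 3.8 kHz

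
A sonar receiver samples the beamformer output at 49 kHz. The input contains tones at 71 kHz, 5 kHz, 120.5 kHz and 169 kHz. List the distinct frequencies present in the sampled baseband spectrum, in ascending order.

fs/2 = 24.5 kHz.
71 kHz mod fs = 22 kHz.
22 kHz ≤ fs/2 = 24.5 kHz, appears at 22 kHz.
5 kHz ≤ fs/2 = 24.5 kHz, passes unchanged.
120.5 kHz mod fs = 22.5 kHz.
22.5 kHz ≤ fs/2 = 24.5 kHz, appears at 22.5 kHz.
169 kHz mod fs = 22 kHz.
22 kHz ≤ fs/2 = 24.5 kHz, appears at 22 kHz.
Distinct values: {5 kHz, 22 kHz, 22.5 kHz}.

5 kHz, 22 kHz, 22.5 kHz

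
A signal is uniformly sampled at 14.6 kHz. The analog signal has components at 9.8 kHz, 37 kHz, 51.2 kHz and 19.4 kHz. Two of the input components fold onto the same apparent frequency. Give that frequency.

fs/2 = 7.3 kHz.
9.8 kHz > fs/2 = 7.3 kHz, folds to fs − 9.8 kHz = 4.8 kHz.
37 kHz mod fs = 7.8 kHz.
7.8 kHz > fs/2 = 7.3 kHz, folds to fs − 7.8 kHz = 6.8 kHz.
51.2 kHz mod fs = 7.4 kHz.
7.4 kHz > fs/2 = 7.3 kHz, folds to fs − 7.4 kHz = 7.2 kHz.
19.4 kHz mod fs = 4.8 kHz.
4.8 kHz ≤ fs/2 = 7.3 kHz, appears at 4.8 kHz.
9.8 kHz and 19.4 kHz both map to 4.8 kHz.

4.8 kHz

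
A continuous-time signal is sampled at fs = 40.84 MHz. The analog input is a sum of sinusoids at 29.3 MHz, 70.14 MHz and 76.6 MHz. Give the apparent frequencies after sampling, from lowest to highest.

5.08 MHz, 11.54 MHz

fs/2 = 20.42 MHz.
29.3 MHz > fs/2 = 20.42 MHz, folds to fs − 29.3 MHz = 11.54 MHz.
70.14 MHz mod fs = 29.3 MHz.
29.3 MHz > fs/2 = 20.42 MHz, folds to fs − 29.3 MHz = 11.54 MHz.
76.6 MHz mod fs = 35.76 MHz.
35.76 MHz > fs/2 = 20.42 MHz, folds to fs − 35.76 MHz = 5.08 MHz.
Distinct values: {5.08 MHz, 11.54 MHz}.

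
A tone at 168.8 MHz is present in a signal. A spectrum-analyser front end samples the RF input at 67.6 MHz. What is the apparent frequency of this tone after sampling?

168.8 MHz mod fs = 33.6 MHz.
33.6 MHz ≤ fs/2 = 33.8 MHz, appears at 33.6 MHz.

33.6 MHz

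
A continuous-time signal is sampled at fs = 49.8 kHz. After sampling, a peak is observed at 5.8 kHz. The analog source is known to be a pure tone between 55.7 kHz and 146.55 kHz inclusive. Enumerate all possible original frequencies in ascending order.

Frequencies that alias to 5.8 kHz are k·fs ± 5.8 kHz for integer k ≥ 0.
k=0: 5.8 kHz.
k=1: 44 kHz, 55.6 kHz.
k=2: 93.8 kHz, 105.4 kHz.
k=3: 143.6 kHz, 155.2 kHz.
k=4: 193.4 kHz, 205 kHz.
Within [55.7 kHz, 146.55 kHz]: 93.8 kHz, 105.4 kHz, 143.6 kHz.

93.8 kHz, 105.4 kHz, 143.6 kHz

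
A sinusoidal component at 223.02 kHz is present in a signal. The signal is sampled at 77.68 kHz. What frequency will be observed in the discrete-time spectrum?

10.02 kHz

223.02 kHz mod fs = 67.66 kHz.
67.66 kHz > fs/2 = 38.84 kHz, folds to fs − 67.66 kHz = 10.02 kHz.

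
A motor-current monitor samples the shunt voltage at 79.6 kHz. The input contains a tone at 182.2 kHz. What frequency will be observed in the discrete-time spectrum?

182.2 kHz mod fs = 23 kHz.
23 kHz ≤ fs/2 = 39.8 kHz, appears at 23 kHz.

23 kHz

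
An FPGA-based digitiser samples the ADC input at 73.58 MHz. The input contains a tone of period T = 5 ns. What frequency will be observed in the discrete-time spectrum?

20.74 MHz

T = 5 ns → f = 1/T = 200 MHz.
200 MHz mod fs = 52.84 MHz.
52.84 MHz > fs/2 = 36.79 MHz, folds to fs − 52.84 MHz = 20.74 MHz.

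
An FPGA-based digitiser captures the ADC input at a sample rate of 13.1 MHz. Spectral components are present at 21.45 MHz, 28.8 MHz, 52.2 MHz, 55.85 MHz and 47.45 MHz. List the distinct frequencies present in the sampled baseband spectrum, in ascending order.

0.2 MHz, 2.6 MHz, 3.45 MHz, 4.75 MHz, 4.95 MHz

fs/2 = 6.55 MHz.
21.45 MHz mod fs = 8.35 MHz.
8.35 MHz > fs/2 = 6.55 MHz, folds to fs − 8.35 MHz = 4.75 MHz.
28.8 MHz mod fs = 2.6 MHz.
2.6 MHz ≤ fs/2 = 6.55 MHz, appears at 2.6 MHz.
52.2 MHz mod fs = 12.9 MHz.
12.9 MHz > fs/2 = 6.55 MHz, folds to fs − 12.9 MHz = 0.2 MHz.
55.85 MHz mod fs = 3.45 MHz.
3.45 MHz ≤ fs/2 = 6.55 MHz, appears at 3.45 MHz.
47.45 MHz mod fs = 8.15 MHz.
8.15 MHz > fs/2 = 6.55 MHz, folds to fs − 8.15 MHz = 4.95 MHz.
Distinct values: {0.2 MHz, 2.6 MHz, 3.45 MHz, 4.75 MHz, 4.95 MHz}.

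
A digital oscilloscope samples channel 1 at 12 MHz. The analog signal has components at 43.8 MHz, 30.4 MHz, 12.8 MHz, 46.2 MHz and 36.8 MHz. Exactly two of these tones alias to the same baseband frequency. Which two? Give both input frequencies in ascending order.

12.8 MHz, 36.8 MHz

fs/2 = 6 MHz.
43.8 MHz mod fs = 7.8 MHz.
7.8 MHz > fs/2 = 6 MHz, folds to fs − 7.8 MHz = 4.2 MHz.
30.4 MHz mod fs = 6.4 MHz.
6.4 MHz > fs/2 = 6 MHz, folds to fs − 6.4 MHz = 5.6 MHz.
12.8 MHz mod fs = 0.8 MHz.
0.8 MHz ≤ fs/2 = 6 MHz, appears at 0.8 MHz.
46.2 MHz mod fs = 10.2 MHz.
10.2 MHz > fs/2 = 6 MHz, folds to fs − 10.2 MHz = 1.8 MHz.
36.8 MHz mod fs = 0.8 MHz.
0.8 MHz ≤ fs/2 = 6 MHz, appears at 0.8 MHz.
12.8 MHz and 36.8 MHz both map to 0.8 MHz.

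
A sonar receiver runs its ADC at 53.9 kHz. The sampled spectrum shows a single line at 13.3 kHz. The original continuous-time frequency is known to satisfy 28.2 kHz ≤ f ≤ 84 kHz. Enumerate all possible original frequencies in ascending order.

Frequencies that alias to 13.3 kHz are k·fs ± 13.3 kHz for integer k ≥ 0.
k=0: 13.3 kHz.
k=1: 40.6 kHz, 67.2 kHz.
k=2: 94.5 kHz, 121.1 kHz.
Within [28.2 kHz, 84 kHz]: 40.6 kHz, 67.2 kHz.

40.6 kHz, 67.2 kHz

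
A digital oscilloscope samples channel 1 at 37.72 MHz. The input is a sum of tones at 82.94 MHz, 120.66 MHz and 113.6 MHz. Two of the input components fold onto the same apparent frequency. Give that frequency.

fs/2 = 18.86 MHz.
82.94 MHz mod fs = 7.5 MHz.
7.5 MHz ≤ fs/2 = 18.86 MHz, appears at 7.5 MHz.
120.66 MHz mod fs = 7.5 MHz.
7.5 MHz ≤ fs/2 = 18.86 MHz, appears at 7.5 MHz.
113.6 MHz mod fs = 0.44 MHz.
0.44 MHz ≤ fs/2 = 18.86 MHz, appears at 0.44 MHz.
82.94 MHz and 120.66 MHz both map to 7.5 MHz.

7.5 MHz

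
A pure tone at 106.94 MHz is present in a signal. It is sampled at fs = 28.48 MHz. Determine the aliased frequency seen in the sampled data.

6.98 MHz

106.94 MHz mod fs = 21.5 MHz.
21.5 MHz > fs/2 = 14.24 MHz, folds to fs − 21.5 MHz = 6.98 MHz.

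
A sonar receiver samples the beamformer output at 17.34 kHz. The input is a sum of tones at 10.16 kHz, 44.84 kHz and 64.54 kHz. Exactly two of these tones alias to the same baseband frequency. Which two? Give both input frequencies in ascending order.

10.16 kHz, 44.84 kHz

fs/2 = 8.67 kHz.
10.16 kHz > fs/2 = 8.67 kHz, folds to fs − 10.16 kHz = 7.18 kHz.
44.84 kHz mod fs = 10.16 kHz.
10.16 kHz > fs/2 = 8.67 kHz, folds to fs − 10.16 kHz = 7.18 kHz.
64.54 kHz mod fs = 12.52 kHz.
12.52 kHz > fs/2 = 8.67 kHz, folds to fs − 12.52 kHz = 4.82 kHz.
10.16 kHz and 44.84 kHz both map to 7.18 kHz.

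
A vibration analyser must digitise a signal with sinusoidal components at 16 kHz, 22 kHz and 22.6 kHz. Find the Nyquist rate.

45.2 kHz

Highest-frequency component: 22.6 kHz.
Nyquist rate = 2 × 22.6 kHz = 45.2 kHz.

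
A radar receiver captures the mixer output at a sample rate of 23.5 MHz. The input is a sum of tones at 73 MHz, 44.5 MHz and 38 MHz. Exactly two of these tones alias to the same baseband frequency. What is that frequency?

2.5 MHz

fs/2 = 11.75 MHz.
73 MHz mod fs = 2.5 MHz.
2.5 MHz ≤ fs/2 = 11.75 MHz, appears at 2.5 MHz.
44.5 MHz mod fs = 21 MHz.
21 MHz > fs/2 = 11.75 MHz, folds to fs − 21 MHz = 2.5 MHz.
38 MHz mod fs = 14.5 MHz.
14.5 MHz > fs/2 = 11.75 MHz, folds to fs − 14.5 MHz = 9 MHz.
44.5 MHz and 73 MHz both map to 2.5 MHz.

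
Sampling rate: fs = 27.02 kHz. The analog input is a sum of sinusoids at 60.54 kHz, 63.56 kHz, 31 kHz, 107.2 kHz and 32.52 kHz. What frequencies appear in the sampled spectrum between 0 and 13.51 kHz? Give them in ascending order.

fs/2 = 13.51 kHz.
60.54 kHz mod fs = 6.5 kHz.
6.5 kHz ≤ fs/2 = 13.51 kHz, appears at 6.5 kHz.
63.56 kHz mod fs = 9.52 kHz.
9.52 kHz ≤ fs/2 = 13.51 kHz, appears at 9.52 kHz.
31 kHz mod fs = 3.98 kHz.
3.98 kHz ≤ fs/2 = 13.51 kHz, appears at 3.98 kHz.
107.2 kHz mod fs = 26.14 kHz.
26.14 kHz > fs/2 = 13.51 kHz, folds to fs − 26.14 kHz = 0.88 kHz.
32.52 kHz mod fs = 5.5 kHz.
5.5 kHz ≤ fs/2 = 13.51 kHz, appears at 5.5 kHz.
Distinct values: {0.88 kHz, 3.98 kHz, 5.5 kHz, 6.5 kHz, 9.52 kHz}.

0.88 kHz, 3.98 kHz, 5.5 kHz, 6.5 kHz, 9.52 kHz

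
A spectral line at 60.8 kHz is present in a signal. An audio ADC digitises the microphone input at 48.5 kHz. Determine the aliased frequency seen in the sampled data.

12.3 kHz

60.8 kHz mod fs = 12.3 kHz.
12.3 kHz ≤ fs/2 = 24.25 kHz, appears at 12.3 kHz.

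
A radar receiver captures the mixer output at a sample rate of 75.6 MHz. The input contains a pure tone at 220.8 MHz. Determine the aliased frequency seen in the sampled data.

220.8 MHz mod fs = 69.6 MHz.
69.6 MHz > fs/2 = 37.8 MHz, folds to fs − 69.6 MHz = 6 MHz.

6 MHz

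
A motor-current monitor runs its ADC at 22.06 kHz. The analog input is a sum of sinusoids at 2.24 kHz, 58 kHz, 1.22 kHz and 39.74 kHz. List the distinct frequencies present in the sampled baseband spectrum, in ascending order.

1.22 kHz, 2.24 kHz, 4.38 kHz, 8.18 kHz

fs/2 = 11.03 kHz.
2.24 kHz ≤ fs/2 = 11.03 kHz, passes unchanged.
58 kHz mod fs = 13.88 kHz.
13.88 kHz > fs/2 = 11.03 kHz, folds to fs − 13.88 kHz = 8.18 kHz.
1.22 kHz ≤ fs/2 = 11.03 kHz, passes unchanged.
39.74 kHz mod fs = 17.68 kHz.
17.68 kHz > fs/2 = 11.03 kHz, folds to fs − 17.68 kHz = 4.38 kHz.
Distinct values: {1.22 kHz, 2.24 kHz, 4.38 kHz, 8.18 kHz}.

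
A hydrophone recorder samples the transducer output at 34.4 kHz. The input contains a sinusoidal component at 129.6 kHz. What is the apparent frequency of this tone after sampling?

8 kHz

129.6 kHz mod fs = 26.4 kHz.
26.4 kHz > fs/2 = 17.2 kHz, folds to fs − 26.4 kHz = 8 kHz.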